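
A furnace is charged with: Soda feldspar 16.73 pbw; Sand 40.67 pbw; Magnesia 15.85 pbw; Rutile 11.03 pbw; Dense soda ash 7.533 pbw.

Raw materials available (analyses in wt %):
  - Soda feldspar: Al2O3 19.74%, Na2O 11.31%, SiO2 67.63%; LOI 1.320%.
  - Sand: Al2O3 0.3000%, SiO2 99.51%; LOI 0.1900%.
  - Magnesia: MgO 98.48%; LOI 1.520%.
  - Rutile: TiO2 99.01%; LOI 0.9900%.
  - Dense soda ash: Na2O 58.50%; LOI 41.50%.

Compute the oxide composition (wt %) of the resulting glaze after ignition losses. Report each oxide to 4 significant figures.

Glass mass = 88.04 pbw (batch 91.81 − LOI 3.774).
Composition: MgO 17.73%, Al2O3 3.890%, Na2O 7.155%, TiO2 12.40%, SiO2 58.82%

Intermediates are shown rounded off to 4 significant digits on the page; every computation holds full precision at every stage — a single rounding completes each reported result; all derived quantities (totals, glass mass, ignition loss, five oxide percentages, the yield) are carried starting from the weights for 88.04 pbw of glass at exact precision as set out in either problem or answer.
Oxide masses out of the charge:
  MgO: 15.85·0.9848 = 15.61 pbw
  Al2O3: 16.73·0.1974 + 40.67·0.003000 = 3.425 pbw
  Na2O: 16.73·0.1131 + 7.533·0.5850 = 6.299 pbw
  TiO2: 11.03·0.9901 = 10.92 pbw
  SiO2: 16.73·0.6763 + 40.67·0.9951 = 51.79 pbw
LOI: 16.73·0.01320 + 40.67·0.001900 + 15.85·0.01520 + 11.03·0.009900 + 7.533·0.4150 = 3.774 pbw
batch − LOI leaves glass = 91.81 − 3.774 = 88.04 pbw (matching Σ of the oxides)
each wt % is 100 × oxide ÷ glass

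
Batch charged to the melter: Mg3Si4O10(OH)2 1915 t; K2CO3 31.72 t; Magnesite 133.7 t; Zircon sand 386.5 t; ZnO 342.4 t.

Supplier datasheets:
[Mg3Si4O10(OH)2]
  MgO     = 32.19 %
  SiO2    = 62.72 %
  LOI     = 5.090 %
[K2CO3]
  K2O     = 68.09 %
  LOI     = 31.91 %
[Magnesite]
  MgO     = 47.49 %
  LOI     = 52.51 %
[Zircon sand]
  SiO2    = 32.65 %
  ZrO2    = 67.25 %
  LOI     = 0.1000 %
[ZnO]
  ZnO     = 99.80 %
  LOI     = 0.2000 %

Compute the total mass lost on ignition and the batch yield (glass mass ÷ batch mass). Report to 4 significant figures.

Each numeric step maintains full float precision end to end — values along the way are displayed, rounded to four significant figures, in the printout. Each reported number is rounded a single time; the derived quantities are rebuilt in full precision (yield, totals, glass mass, five oxide percentages, ignition loss) starting from the weights per 2630 t of glass as written in problem or answer.
Ignition loss by material:
  Mg3Si4O10(OH)2: 1915 × 0.05090 = 97.47 t
  K2CO3: 31.72 × 0.3191 = 10.12 t
  Magnesite: 133.7 × 0.5251 = 70.21 t
  Zircon sand: 386.5 × 0.001000 = 0.3865 t
  ZnO: 342.4 × 0.002000 = 0.6848 t
Total LOI = 178.9 t
Glass = batch − LOI = 2809 − 178.9 = 2630 t

LOI loss = 178.9 t; glass = 2630 t; yield = 93.63%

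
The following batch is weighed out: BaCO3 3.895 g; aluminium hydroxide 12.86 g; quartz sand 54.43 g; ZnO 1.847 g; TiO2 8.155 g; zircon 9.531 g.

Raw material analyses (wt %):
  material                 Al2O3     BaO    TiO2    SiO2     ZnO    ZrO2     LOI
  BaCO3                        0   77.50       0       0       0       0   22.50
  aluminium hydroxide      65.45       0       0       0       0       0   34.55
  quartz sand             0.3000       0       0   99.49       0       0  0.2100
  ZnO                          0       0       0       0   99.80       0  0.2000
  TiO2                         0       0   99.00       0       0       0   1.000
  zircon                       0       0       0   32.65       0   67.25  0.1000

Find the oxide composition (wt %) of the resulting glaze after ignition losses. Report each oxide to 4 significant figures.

Glass mass = 85.19 g (batch 90.72 − LOI 5.529).
Composition: Al2O3 10.07%, BaO 3.543%, TiO2 9.477%, SiO2 67.22%, ZnO 2.164%, ZrO2 7.524%

Full float precision is maintained through every step. Values along the way are displayed with 4-significant-digit rounding on the page — every reported result takes a single rounding — the derived quantities are carried in full float precision (glass mass, the totals, the six compositions, yield, LOI) starting from the weights per 85.19 g of glass, as they appear in question or answer.
Oxide masses out of the charge:
  Al2O3: 12.86·0.6545 + 54.43·0.003000 = 8.580 g
  BaO: 3.895·0.7750 = 3.019 g
  TiO2: 8.155·0.9900 = 8.073 g
  SiO2: 54.43·0.9949 + 9.531·0.3265 = 57.26 g
  ZnO: 1.847·0.9980 = 1.843 g
  ZrO2: 9.531·0.6725 = 6.410 g
LOI: 3.895·0.2250 + 12.86·0.3455 + 54.43·0.002100 + 1.847·0.002000 + 8.155·0.01000 + 9.531·0.001000 = 5.529 g
Net of LOI, the glass mass = 90.72 − 5.529 = 85.19 g (matching Σ of the oxides)
wt % = 100 × oxide mass / glass mass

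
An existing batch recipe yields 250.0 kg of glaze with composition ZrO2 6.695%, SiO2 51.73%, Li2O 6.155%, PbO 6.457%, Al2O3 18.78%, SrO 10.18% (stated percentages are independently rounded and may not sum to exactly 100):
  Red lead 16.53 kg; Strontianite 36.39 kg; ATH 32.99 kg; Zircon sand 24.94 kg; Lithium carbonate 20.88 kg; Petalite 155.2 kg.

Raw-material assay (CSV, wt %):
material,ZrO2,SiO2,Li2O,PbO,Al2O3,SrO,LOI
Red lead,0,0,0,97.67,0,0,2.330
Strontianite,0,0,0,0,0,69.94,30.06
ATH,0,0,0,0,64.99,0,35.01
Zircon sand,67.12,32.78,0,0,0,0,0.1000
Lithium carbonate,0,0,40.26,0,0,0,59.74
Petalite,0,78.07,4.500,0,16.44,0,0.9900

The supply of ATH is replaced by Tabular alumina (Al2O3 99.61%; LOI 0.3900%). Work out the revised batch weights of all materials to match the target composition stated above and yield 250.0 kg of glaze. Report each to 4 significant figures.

The intermediate values are shown (rounded to four significant figures) as written; every computation holds full float precision all the way through. Each reported figure carries a single rounding; derived quantities, including glass mass, LOI, totals, the six compositions, the yield, are rebuilt from the batch weights for 250.0 kg of glass in full precision, as given in question or answer.
Per-oxide target masses for 250.0 kg glaze:
  ZrO2: 6.695% × 250.0 = 16.74 kg
  SiO2: 51.73% × 250.0 = 129.3 kg
  Li2O: 6.155% × 250.0 = 15.39 kg
  PbO: 6.457% × 250.0 = 16.14 kg
  Al2O3: 18.78% × 250.0 = 46.95 kg
  SrO: 10.18% × 250.0 = 25.45 kg
Balance tally, oxide-wise, using the reported weights, for the quoted basis mass (sums match the target masses inside rounding margins):
  ZrO2: 24.94·0.6712 = 16.74 kg (target 16.74 kg)
  SiO2: 24.94·0.3278 + 155.2·0.7807 = 129.3 kg (target 129.3 kg)
  Li2O: 20.88·0.4026 + 155.2·0.04500 = 15.39 kg (target 15.39 kg)
  PbO: 16.53·0.9767 = 16.14 kg (target 16.14 kg)
  Al2O3: 21.52·0.9961 + 155.2·0.1644 = 46.95 kg (target 46.95 kg)
  SrO: 36.39·0.6994 = 25.45 kg (target 25.45 kg)
The glass-mass cross-check: batch total minus LOI = 250.0 kg (summing oxide targets gives 250.0 kg; basis as stated: 250.0 kg — any gap is answer rounding).
Batch grand total — Σ batch = 275.5 kg; Σ batch·LOI gives LOI loss = 25.44 kg; as yield: glass ÷ batch → 90.76%.

Revised batch per 250.0 kg glaze:
  Red lead: 16.53 kg
  Strontianite: 36.39 kg
  Tabular alumina: 21.52 kg
  Zircon sand: 24.94 kg
  Lithium carbonate: 20.88 kg
  Petalite: 155.2 kg
Total batch = 275.5 kg; LOI loss = 25.44 kg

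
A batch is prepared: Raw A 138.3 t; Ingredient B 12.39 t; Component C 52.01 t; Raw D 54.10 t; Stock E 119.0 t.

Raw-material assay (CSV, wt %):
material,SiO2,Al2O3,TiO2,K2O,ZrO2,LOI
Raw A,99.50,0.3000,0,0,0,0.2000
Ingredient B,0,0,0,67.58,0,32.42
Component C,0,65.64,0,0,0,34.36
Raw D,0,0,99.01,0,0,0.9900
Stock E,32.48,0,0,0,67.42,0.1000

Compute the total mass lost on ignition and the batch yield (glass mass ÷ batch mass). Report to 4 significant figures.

The intermediate values are shown (rounded to 4 significant digits) between the steps. The working math keeps exact precision at every stage — each reported figure undergoes a single rounding; all derived quantities are re-derived in full precision (the totals, yield, five oxide percentages, LOI, glass mass) from the weighed amounts at 353.0 t of glass, as written in problem or answer.
Ignition loss by material:
  Raw A: 138.3 × 0.002000 = 0.2766 t
  Ingredient B: 12.39 × 0.3242 = 4.017 t
  Component C: 52.01 × 0.3436 = 17.87 t
  Raw D: 54.10 × 0.009900 = 0.5356 t
  Stock E: 119.0 × 0.001000 = 0.1190 t
Total LOI = 22.82 t
Glass = batch − LOI = 375.8 − 22.82 = 353.0 t

LOI loss = 22.82 t; glass = 353.0 t; yield = 93.93%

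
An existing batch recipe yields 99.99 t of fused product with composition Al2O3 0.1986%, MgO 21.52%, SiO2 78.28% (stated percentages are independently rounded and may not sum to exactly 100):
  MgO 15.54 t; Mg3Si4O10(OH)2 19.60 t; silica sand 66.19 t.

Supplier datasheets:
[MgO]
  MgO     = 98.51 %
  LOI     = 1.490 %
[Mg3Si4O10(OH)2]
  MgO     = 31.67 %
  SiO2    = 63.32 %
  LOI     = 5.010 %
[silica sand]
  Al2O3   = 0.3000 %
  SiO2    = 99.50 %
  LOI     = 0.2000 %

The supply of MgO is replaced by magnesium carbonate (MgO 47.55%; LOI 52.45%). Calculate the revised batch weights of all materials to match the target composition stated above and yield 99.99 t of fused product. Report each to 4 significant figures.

Revised batch per 99.99 t fused product:
  magnesium carbonate: 32.20 t
  Mg3Si4O10(OH)2: 19.60 t
  silica sand: 66.19 t
Total batch = 118.0 t; LOI loss = 18.00 t

Mid-chain values are displayed, rounded to 4 significant figures, in the working; the whole derivation carries full precision at all times — each reported figure is rounded once only. All derived quantities (net glass mass, three oxide percentages, the yield, LOI, the totals) are carried from the batch weights at 99.99 t of glass in full precision, as given in the problem or the answer.
Oxide mass targets, per 99.99 t fused product:
  Al2O3: 0.1986% × 99.99 = 0.1986 t
  MgO: 21.52% × 99.99 = 21.52 t
  SiO2: 78.28% × 99.99 = 78.27 t
Balance tally, oxide-wise, given the weights on record, relative to the basis at hand (each sum matches its target mass up to rounding of the answer):
  Al2O3: 66.19·0.003000 = 0.1986 t (target 0.1986 t)
  MgO: 32.20·0.4755 + 19.60·0.3167 = 21.52 t (target 21.52 t)
  SiO2: 19.60·0.6332 + 66.19·0.9950 = 78.27 t (target 78.27 t)
Consistency of the glass mass: the batch minus its LOI: 99.99 t (summing oxide targets gives 99.99 t; basis as stated: 99.99 t — any gap is answer rounding).
Summing the batch: Σ batch = 118.0 t; the LOI term Σ batch·LOI equals 18.00 t; as yield: glass ÷ batch → 84.74%.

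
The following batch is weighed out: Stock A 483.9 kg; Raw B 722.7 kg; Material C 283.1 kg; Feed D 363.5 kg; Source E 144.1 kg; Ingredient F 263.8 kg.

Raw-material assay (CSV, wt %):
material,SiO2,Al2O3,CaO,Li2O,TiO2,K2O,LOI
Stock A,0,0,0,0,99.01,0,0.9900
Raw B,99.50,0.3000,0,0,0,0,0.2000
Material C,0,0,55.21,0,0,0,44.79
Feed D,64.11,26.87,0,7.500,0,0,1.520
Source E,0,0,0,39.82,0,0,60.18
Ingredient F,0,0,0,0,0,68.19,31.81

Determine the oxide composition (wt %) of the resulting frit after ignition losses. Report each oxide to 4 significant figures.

Glass mass = 1952 kg (batch 2261 − LOI 309.2).
Composition: SiO2 48.78%, Al2O3 5.115%, CaO 8.008%, Li2O 4.336%, TiO2 24.55%, K2O 9.216%

Intermediates are rounded to four significant digits when quoted — each numeric step keeps full precision end to end. Every reported number receives exactly one rounding — derived quantities are re-derived in full precision (the yield, ignition loss, totals, net glass mass, six oxide percentages) from the batch weights at 1952 kg of glass, as quoted within the question or the answer.
Oxide masses out of the charge:
  SiO2: 722.7·0.9950 + 363.5·0.6411 = 952.1 kg
  Al2O3: 722.7·0.003000 + 363.5·0.2687 = 99.84 kg
  CaO: 283.1·0.5521 = 156.3 kg
  Li2O: 363.5·0.07500 + 144.1·0.3982 = 84.64 kg
  TiO2: 483.9·0.9901 = 479.1 kg
  K2O: 263.8·0.6819 = 179.9 kg
LOI: 483.9·0.009900 + 722.7·0.002000 + 283.1·0.4479 + 363.5·0.01520 + 144.1·0.6018 + 263.8·0.3181 = 309.2 kg
The glass mass, total less LOI, = 2261 − 309.2 = 1952 kg (the oxide masses sum to this)
wt %: oxide over glass, times 100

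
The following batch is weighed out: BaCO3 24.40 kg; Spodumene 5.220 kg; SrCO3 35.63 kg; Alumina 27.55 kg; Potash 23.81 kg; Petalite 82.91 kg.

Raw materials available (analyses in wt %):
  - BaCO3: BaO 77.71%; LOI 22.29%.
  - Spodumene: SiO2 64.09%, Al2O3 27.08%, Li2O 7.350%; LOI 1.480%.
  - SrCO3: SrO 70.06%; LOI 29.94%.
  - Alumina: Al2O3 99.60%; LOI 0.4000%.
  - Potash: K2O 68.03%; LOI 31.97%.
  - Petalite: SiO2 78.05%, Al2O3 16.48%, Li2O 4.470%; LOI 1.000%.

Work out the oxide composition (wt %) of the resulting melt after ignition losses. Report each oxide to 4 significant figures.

In-progress results are shown rounded to 4 significant figures as written — each numeric step maintains full precision at every stage — a single rounding produces each reported result — the derived quantities (yield, net glass mass, six oxide percentages, the totals, LOI) are rebuilt at full float precision starting from the weights at 174.8 kg of glass, precisely as stated by the problem or the answer.
Oxide masses out of the charge:
  SrO: 35.63·0.7006 = 24.96 kg
  BaO: 24.40·0.7771 = 18.96 kg
  K2O: 23.81·0.6803 = 16.20 kg
  SiO2: 5.220·0.6409 + 82.91·0.7805 = 68.06 kg
  Al2O3: 5.220·0.2708 + 27.55·0.9960 + 82.91·0.1648 = 42.52 kg
  Li2O: 5.220·0.07350 + 82.91·0.04470 = 4.090 kg
LOI: 24.40·0.2229 + 5.220·0.01480 + 35.63·0.2994 + 27.55·0.004000 + 23.81·0.3197 + 82.91·0.01000 = 24.73 kg
The glass mass, total less LOI, = 199.5 − 24.73 = 174.8 kg (the oxide masses sum to this)
wt %: oxide over glass, times 100

Glass mass = 174.8 kg (batch 199.5 − LOI 24.73).
Composition: SrO 14.28%, BaO 10.85%, K2O 9.267%, SiO2 38.94%, Al2O3 24.33%, Li2O 2.340%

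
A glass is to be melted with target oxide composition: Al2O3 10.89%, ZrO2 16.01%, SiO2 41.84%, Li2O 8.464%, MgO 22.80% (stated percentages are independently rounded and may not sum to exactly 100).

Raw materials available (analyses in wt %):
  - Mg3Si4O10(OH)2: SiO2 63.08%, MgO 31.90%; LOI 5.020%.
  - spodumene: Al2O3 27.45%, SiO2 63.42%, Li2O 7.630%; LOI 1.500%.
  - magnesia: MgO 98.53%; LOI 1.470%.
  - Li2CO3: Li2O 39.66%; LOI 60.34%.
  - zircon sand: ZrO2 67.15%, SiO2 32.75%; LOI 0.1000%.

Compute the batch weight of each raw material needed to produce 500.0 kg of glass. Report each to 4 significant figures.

Batch per 500.0 kg glass:
  Mg3Si4O10(OH)2: 70.32 kg
  spodumene: 198.4 kg
  magnesia: 92.93 kg
  Li2CO3: 68.55 kg
  zircon sand: 119.2 kg
Total batch = 549.4 kg; LOI loss = 49.35 kg; yield = 91.02%

The intermediate values are displayed, rounded to four significant digits, between the steps. All internal work maintains full float precision from first step to last — a single rounding yields each reported figure. Derived quantities (ignition loss, net glass mass, five oxide percentages, the totals, the yield) are recomputed in exact precision using the weight values for 500.0 kg of glass, as quoted within the problem or answer text.
Oxide mass targets, per 500.0 kg glass:
  Al2O3: 10.89% × 500.0 = 54.45 kg
  ZrO2: 16.01% × 500.0 = 80.05 kg
  SiO2: 41.84% × 500.0 = 209.2 kg
  Li2O: 8.464% × 500.0 = 42.32 kg
  MgO: 22.80% × 500.0 = 114.0 kg
Sums-versus-targets review working from each reported weight, against the basis in use (each sum matches its target mass within answer rounding):
  Al2O3: 198.4·0.2745 = 54.46 kg (target 54.45 kg)
  ZrO2: 119.2·0.6715 = 80.04 kg (target 80.05 kg)
  SiO2: 70.32·0.6308 + 198.4·0.6342 + 119.2·0.3275 = 209.2 kg (target 209.2 kg)
  Li2O: 198.4·0.07630 + 68.55·0.3966 = 42.32 kg (target 42.32 kg)
  MgO: 70.32·0.3190 + 92.93·0.9853 = 114.0 kg (target 114.0 kg)
The glass-mass cross-check: the batch minus its LOI: 500.0 kg (oxide target masses add up to 500.0 kg; with the basis standing at 500.0 kg — deltas are rounding alone).
Total batch = Σ batch = 549.4 kg; LOI removed, Σ of batch·LOI: 49.35 kg; as yield: glass ÷ batch → 91.02%.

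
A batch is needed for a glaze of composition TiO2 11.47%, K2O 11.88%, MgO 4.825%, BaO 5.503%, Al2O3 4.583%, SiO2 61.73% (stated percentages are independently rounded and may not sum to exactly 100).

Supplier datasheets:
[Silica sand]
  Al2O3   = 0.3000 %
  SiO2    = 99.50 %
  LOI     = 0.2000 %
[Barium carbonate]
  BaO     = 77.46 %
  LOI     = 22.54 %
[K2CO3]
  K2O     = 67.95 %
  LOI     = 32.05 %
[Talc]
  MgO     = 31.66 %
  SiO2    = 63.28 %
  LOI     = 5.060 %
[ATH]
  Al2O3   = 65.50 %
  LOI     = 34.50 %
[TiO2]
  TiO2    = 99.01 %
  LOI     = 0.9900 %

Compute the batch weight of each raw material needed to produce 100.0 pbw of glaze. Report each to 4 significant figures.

Batch per 100.0 pbw glaze:
  Silica sand: 52.35 pbw
  Barium carbonate: 7.104 pbw
  K2CO3: 17.48 pbw
  Talc: 15.24 pbw
  ATH: 6.757 pbw
  TiO2: 11.58 pbw
Total batch = 110.5 pbw; LOI loss = 10.53 pbw; yield = 90.48%

Full float precision is kept at all times — in-progress results appear, rounded to four significant figures, alongside each step; each reported result is rounded only once; the derived quantities (the six compositions, the totals, LOI, the yield, glass mass) are computed from the weighed amounts on 100.0 pbw of glass at exact precision, exactly as printed in the problem or the answer.
Target masses of each oxide per 100.0 pbw glaze:
  TiO2: 11.47% × 100.0 = 11.47 pbw
  K2O: 11.88% × 100.0 = 11.88 pbw
  MgO: 4.825% × 100.0 = 4.825 pbw
  BaO: 5.503% × 100.0 = 5.503 pbw
  Al2O3: 4.583% × 100.0 = 4.583 pbw
  SiO2: 61.73% × 100.0 = 61.73 pbw
Per-oxide balance check per the reported batch figures, at the basis given (target by target, the sums agree exact up to rounding of places):
  TiO2: 11.58·0.9901 = 11.47 pbw (target 11.47 pbw)
  K2O: 17.48·0.6795 = 11.88 pbw (target 11.88 pbw)
  MgO: 15.24·0.3166 = 4.825 pbw (target 4.825 pbw)
  BaO: 7.104·0.7746 = 5.503 pbw (target 5.503 pbw)
  Al2O3: 52.35·0.003000 + 6.757·0.6550 = 4.583 pbw (target 4.583 pbw)
  SiO2: 52.35·0.9950 + 15.24·0.6328 = 61.73 pbw (target 61.73 pbw)
Glass-mass bookkeeping: Σ batch − LOI loss = 99.99 pbw (the targets, summed, come to 99.99 pbw; stated basis 100.0 pbw — gaps are rounding artifacts).
Total batch = Σ batch = 110.5 pbw; the LOI term Σ batch·LOI equals 10.53 pbw; glass ÷ batch gives a yield of 90.48%.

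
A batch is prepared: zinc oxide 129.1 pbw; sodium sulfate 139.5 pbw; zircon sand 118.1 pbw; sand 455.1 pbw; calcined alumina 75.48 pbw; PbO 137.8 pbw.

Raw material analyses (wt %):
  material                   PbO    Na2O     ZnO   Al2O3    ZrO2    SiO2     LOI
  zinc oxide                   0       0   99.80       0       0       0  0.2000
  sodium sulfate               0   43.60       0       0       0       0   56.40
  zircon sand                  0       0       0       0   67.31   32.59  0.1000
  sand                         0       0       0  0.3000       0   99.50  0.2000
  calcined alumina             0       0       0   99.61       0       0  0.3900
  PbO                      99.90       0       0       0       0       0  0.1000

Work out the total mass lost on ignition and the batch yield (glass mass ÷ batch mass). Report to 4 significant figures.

LOI loss = 80.40 pbw; glass = 974.7 pbw; yield = 92.38%

The working math carries full float precision through the solve. Intermediates appear, with 4-significant-figure rounding, on the page. Each reported figure is rounded a single time; derived quantities, including LOI, glass mass, totals, the yield, six oxide percentages, are rebuilt starting from the weights at 974.7 pbw of glass in full float precision as quoted within question or answer.
LOI of each material in turn:
  zinc oxide: 129.1 × 0.002000 = 0.2582 pbw
  sodium sulfate: 139.5 × 0.5640 = 78.68 pbw
  zircon sand: 118.1 × 0.001000 = 0.1181 pbw
  sand: 455.1 × 0.002000 = 0.9102 pbw
  calcined alumina: 75.48 × 0.003900 = 0.2944 pbw
  PbO: 137.8 × 0.001000 = 0.1378 pbw
Total LOI = 80.40 pbw
Glass = batch − LOI = 1055 − 80.40 = 974.7 pbw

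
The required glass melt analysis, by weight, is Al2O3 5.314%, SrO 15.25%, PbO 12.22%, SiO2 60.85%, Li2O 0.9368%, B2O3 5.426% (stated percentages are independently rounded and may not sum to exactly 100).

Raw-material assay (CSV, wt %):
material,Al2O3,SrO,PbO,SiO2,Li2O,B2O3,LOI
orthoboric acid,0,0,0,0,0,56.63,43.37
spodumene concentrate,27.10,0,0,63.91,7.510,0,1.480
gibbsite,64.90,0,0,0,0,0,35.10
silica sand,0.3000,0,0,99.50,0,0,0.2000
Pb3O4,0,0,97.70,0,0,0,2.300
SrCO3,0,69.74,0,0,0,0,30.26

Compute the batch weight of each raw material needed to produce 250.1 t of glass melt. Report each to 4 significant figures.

Batch per 250.1 t glass melt:
  orthoboric acid: 23.96 t
  spodumene concentrate: 31.20 t
  gibbsite: 6.837 t
  silica sand: 132.9 t
  Pb3O4: 31.28 t
  SrCO3: 54.69 t
Total batch = 280.9 t; LOI loss = 30.79 t; yield = 89.04%

Working values appear rounded to 4 significant digits across the worked steps; full precision is maintained at all times; every reported value takes exactly one rounding. All derived quantities are carried using the weight values for 250.1 t of glass at exact precision (yield, six oxide percentages, the totals, net glass mass, ignition loss) as they appear in the problem or the answer.
Per-oxide target masses for 250.1 t glass melt:
  Al2O3: 5.314% × 250.1 = 13.29 t
  SrO: 15.25% × 250.1 = 38.14 t
  PbO: 12.22% × 250.1 = 30.56 t
  SiO2: 60.85% × 250.1 = 152.2 t
  Li2O: 0.9368% × 250.1 = 2.343 t
  B2O3: 5.426% × 250.1 = 13.57 t
A balance pass over the oxides, per the reported batch figures, against the basis in use (summed amounts equal target values given rounding of the digits):
  Al2O3: 31.20·0.2710 + 6.837·0.6490 + 132.9·0.003000 = 13.29 t (target 13.29 t)
  SrO: 54.69·0.6974 = 38.14 t (target 38.14 t)
  PbO: 31.28·0.9770 = 30.56 t (target 30.56 t)
  SiO2: 31.20·0.6391 + 132.9·0.9950 = 152.2 t (target 152.2 t)
  Li2O: 31.20·0.07510 = 2.343 t (target 2.343 t)
  B2O3: 23.96·0.5663 = 13.57 t (target 13.57 t)
Glass-mass closure: batch Σ − ignition loss = 250.1 t (the Σ of target masses is 250.1 t; against the stated basis, 250.1 t — a pure rounding effect).
Total batch = Σ batch = 280.9 t; loss to ignition Σ batch·LOI = 30.79 t; yield, glass over the total, = 89.04%.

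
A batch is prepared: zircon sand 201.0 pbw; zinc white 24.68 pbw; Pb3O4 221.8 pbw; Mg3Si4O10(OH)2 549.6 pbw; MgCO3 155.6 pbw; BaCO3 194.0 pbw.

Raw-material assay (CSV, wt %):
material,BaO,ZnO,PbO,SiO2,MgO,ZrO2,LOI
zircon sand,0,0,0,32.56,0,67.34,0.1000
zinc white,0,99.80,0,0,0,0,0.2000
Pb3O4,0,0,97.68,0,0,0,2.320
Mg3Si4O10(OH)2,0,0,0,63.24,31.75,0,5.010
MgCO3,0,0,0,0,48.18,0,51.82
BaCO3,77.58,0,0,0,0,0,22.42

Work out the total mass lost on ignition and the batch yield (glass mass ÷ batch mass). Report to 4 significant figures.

All arithmetic keeps full float precision from first step to last; the intermediate values are shown, rounded to four significant digits, when written out; a single rounding completes each reported number — derived quantities (net glass mass, the totals, six oxide percentages, LOI, yield) are computed at full precision from the batch weights on 1190 pbw of glass, as they appear in problem or answer.
Per-material ignition loss:
  zircon sand: 201.0 × 0.001000 = 0.2010 pbw
  zinc white: 24.68 × 0.002000 = 0.04936 pbw
  Pb3O4: 221.8 × 0.02320 = 5.146 pbw
  Mg3Si4O10(OH)2: 549.6 × 0.05010 = 27.53 pbw
  MgCO3: 155.6 × 0.5182 = 80.63 pbw
  BaCO3: 194.0 × 0.2242 = 43.49 pbw
Total LOI = 157.1 pbw
Glass = batch − LOI = 1347 − 157.1 = 1190 pbw

LOI loss = 157.1 pbw; glass = 1190 pbw; yield = 88.34%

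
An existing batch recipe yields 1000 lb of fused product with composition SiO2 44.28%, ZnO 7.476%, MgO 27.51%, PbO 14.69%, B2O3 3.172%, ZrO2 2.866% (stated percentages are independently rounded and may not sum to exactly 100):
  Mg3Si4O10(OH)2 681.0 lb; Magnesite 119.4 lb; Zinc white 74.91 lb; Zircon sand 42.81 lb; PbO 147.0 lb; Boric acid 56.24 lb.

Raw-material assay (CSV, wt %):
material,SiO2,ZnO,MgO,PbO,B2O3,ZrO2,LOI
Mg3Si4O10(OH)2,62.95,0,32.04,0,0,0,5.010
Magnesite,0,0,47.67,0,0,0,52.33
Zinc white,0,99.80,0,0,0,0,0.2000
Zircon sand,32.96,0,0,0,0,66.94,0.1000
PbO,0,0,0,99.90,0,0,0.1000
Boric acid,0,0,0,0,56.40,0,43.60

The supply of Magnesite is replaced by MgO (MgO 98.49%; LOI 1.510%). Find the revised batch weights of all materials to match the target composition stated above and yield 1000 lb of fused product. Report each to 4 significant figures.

All arithmetic maintains exact precision from first step to last. Intermediates are displayed rounded to 4 significant figures when written out — a single rounding yields each reported result — the derived quantities are rebuilt from the batch weights on 1000 lb of glass at full float precision (ignition loss, six oxide percentages, net glass mass, the totals, the yield) as they appear in the problem or the answer.
The oxide mass targets at 1000 lb fused product:
  SiO2: 44.28% × 1000 = 442.8 lb
  ZnO: 7.476% × 1000 = 74.76 lb
  MgO: 27.51% × 1000 = 275.1 lb
  PbO: 14.69% × 1000 = 146.9 lb
  B2O3: 3.172% × 1000 = 31.72 lb
  ZrO2: 2.866% × 1000 = 28.66 lb
Checking each oxide sum given the weights on record, relative to the basis at hand (delivered sums recover each target within answer rounding):
  SiO2: 681.0·0.6295 + 42.81·0.3296 = 442.8 lb (target 442.8 lb)
  ZnO: 74.91·0.9980 = 74.76 lb (target 74.76 lb)
  MgO: 681.0·0.3204 + 57.78·0.9849 = 275.1 lb (target 275.1 lb)
  PbO: 147.0·0.9990 = 146.9 lb (target 146.9 lb)
  B2O3: 56.24·0.5640 = 31.72 lb (target 31.72 lb)
  ZrO2: 42.81·0.6694 = 28.66 lb (target 28.66 lb)
Glass mass check: batch Σ − ignition loss = 999.9 lb (the targets, summed, come to 999.9 lb; versus the stated basis of 1000 lb — gaps are rounding artifacts).
Total batch = Σ batch = 1060 lb; Σ batch·LOI gives LOI loss = 59.85 lb; yield, glass over the total, = 94.35%.

Revised batch per 1000 lb fused product:
  Mg3Si4O10(OH)2: 681.0 lb
  MgO: 57.78 lb
  Zinc white: 74.91 lb
  Zircon sand: 42.81 lb
  PbO: 147.0 lb
  Boric acid: 56.24 lb
Total batch = 1060 lb; LOI loss = 59.85 lb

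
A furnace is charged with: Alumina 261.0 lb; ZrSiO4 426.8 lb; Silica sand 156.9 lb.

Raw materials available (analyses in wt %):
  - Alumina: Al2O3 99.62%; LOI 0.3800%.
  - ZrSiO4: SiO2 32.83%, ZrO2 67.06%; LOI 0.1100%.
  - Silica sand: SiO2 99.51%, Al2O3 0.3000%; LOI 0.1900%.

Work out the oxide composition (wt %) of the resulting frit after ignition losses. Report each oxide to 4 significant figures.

Glass mass = 842.9 lb (batch 844.7 − LOI 1.759).
Composition: SiO2 35.14%, Al2O3 30.90%, ZrO2 33.95%

Rounding to four significant figures applies to each intermediate as shown — exact precision is kept through every step. Exactly one rounding goes into each reported figure — all derived quantities are re-derived in full float precision (the yield, glass mass, totals, the three compositions, LOI) from the batch weights at 842.9 lb of glass exactly as shown in question or answer.
What the batch supplies per oxide:
  SiO2: 426.8·0.3283 + 156.9·0.9951 = 296.2 lb
  Al2O3: 261.0·0.9962 + 156.9·0.003000 = 260.5 lb
  ZrO2: 426.8·0.6706 = 286.2 lb
LOI: 261.0·0.003800 + 426.8·0.001100 + 156.9·0.001900 = 1.759 lb
Resulting glass, batch − LOI: 844.7 − 1.759 = 842.9 lb (equal to the oxide-mass sum)
each oxide over glass, ×100, is wt %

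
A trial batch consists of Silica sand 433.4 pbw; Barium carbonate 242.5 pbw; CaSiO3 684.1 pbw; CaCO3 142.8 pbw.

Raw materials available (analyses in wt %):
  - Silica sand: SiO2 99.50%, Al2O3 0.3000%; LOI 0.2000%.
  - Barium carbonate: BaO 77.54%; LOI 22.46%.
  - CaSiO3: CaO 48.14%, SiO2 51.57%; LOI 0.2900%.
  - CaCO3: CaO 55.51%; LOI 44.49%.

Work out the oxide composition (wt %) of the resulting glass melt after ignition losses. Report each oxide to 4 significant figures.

In-progress results are shown with 4-significant-figure rounding as written; the whole derivation keeps exact precision end to end; each reported figure is rounded a single time — all derived quantities, which include the totals, LOI, net glass mass, the yield, four oxide percentages, are computed at exact precision, exactly as printed in either problem or answer, starting from the weights on 1382 pbw of glass.
What the batch supplies per oxide:
  CaO: 684.1·0.4814 + 142.8·0.5551 = 408.6 pbw
  BaO: 242.5·0.7754 = 188.0 pbw
  SiO2: 433.4·0.9950 + 684.1·0.5157 = 784.0 pbw
  Al2O3: 433.4·0.003000 = 1.300 pbw
LOI: 433.4·0.002000 + 242.5·0.2246 + 684.1·0.002900 + 142.8·0.4449 = 120.8 pbw
The glass mass, total less LOI, = 1503 − 120.8 = 1382 pbw (= Σ oxide masses)
oxide / glass × 100 gives the wt %

Glass mass = 1382 pbw (batch 1503 − LOI 120.8).
Composition: CaO 29.57%, BaO 13.61%, SiO2 56.73%, Al2O3 0.09408%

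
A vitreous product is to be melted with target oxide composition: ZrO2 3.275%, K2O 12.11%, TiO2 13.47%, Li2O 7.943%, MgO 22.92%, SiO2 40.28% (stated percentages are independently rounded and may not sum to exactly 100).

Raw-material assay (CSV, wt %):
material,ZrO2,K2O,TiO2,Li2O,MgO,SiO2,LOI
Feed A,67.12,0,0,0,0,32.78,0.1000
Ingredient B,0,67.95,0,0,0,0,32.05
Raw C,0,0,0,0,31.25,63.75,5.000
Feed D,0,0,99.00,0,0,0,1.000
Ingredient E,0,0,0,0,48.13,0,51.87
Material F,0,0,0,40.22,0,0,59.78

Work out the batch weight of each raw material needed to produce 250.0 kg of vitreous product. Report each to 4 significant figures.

Batch per 250.0 kg vitreous product:
  Feed A: 12.20 kg
  Ingredient B: 44.55 kg
  Raw C: 151.7 kg
  Feed D: 34.02 kg
  Ingredient E: 20.56 kg
  Material F: 49.37 kg
Total batch = 312.4 kg; LOI loss = 62.39 kg; yield = 80.03%

Intermediates are shown rounded off to 4 significant digits in the printout — all arithmetic runs at exact precision in every operation — a single rounding yields every reported number. Derived quantities (LOI, six oxide percentages, the totals, the yield, net glass mass) are re-derived at exact precision starting from the weights for 250.0 kg of glass, exactly as printed in either problem or answer.
Target oxide masses per 250.0 kg vitreous product:
  ZrO2: 3.275% × 250.0 = 8.188 kg
  K2O: 12.11% × 250.0 = 30.28 kg
  TiO2: 13.47% × 250.0 = 33.67 kg
  Li2O: 7.943% × 250.0 = 19.86 kg
  MgO: 22.92% × 250.0 = 57.30 kg
  SiO2: 40.28% × 250.0 = 100.7 kg
A balance pass over the oxides, from the weights as reported, versus the basis set out (each sum matches its target mass up to rounding of the answer):
  ZrO2: 12.20·0.6712 = 8.189 kg (target 8.188 kg)
  K2O: 44.55·0.6795 = 30.27 kg (target 30.28 kg)
  TiO2: 34.02·0.9900 = 33.68 kg (target 33.67 kg)
  Li2O: 49.37·0.4022 = 19.86 kg (target 19.86 kg)
  MgO: 151.7·0.3125 + 20.56·0.4813 = 57.30 kg (target 57.30 kg)
  SiO2: 12.20·0.3278 + 151.7·0.6375 = 100.7 kg (target 100.7 kg)
The glass-mass cross-check: Σ batch − LOI loss = 250.0 kg (oxide target masses add up to 250.0 kg; the stated basis being 250.0 kg — a pure rounding effect).
Summing the batch: Σ batch = 312.4 kg; loss to ignition Σ batch·LOI = 62.39 kg; yield: glass divided by total = 80.03%.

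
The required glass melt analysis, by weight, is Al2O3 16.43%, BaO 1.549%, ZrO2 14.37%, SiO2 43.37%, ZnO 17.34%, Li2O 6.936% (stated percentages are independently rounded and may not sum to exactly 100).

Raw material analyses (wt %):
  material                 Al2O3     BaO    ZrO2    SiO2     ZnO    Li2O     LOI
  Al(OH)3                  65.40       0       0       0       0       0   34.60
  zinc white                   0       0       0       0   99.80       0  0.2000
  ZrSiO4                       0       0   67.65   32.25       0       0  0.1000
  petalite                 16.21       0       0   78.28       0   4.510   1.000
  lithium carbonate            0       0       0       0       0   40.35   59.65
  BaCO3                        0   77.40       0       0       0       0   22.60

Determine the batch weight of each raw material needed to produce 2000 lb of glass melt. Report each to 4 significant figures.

Batch per 2000 lb glass melt:
  Al(OH)3: 271.2 lb
  zinc white: 347.5 lb
  ZrSiO4: 424.8 lb
  petalite: 933.0 lb
  lithium carbonate: 239.5 lb
  BaCO3: 40.03 lb
Total batch = 2256 lb; LOI loss = 256.2 lb; yield = 88.64%

In-progress results are printed rounded to 4 significant digits between the steps. The whole derivation maintains exact precision end to end — every reported figure receives exactly one rounding — the derived quantities are carried in full float precision (yield, six oxide percentages, glass mass, ignition loss, totals) using the weight values for 2000 lb of glass, exactly as printed in the problem or the answer.
Oxide-by-oxide targets in 2000 lb glass melt:
  Al2O3: 16.43% × 2000 = 328.6 lb
  BaO: 1.549% × 2000 = 30.98 lb
  ZrO2: 14.37% × 2000 = 287.4 lb
  SiO2: 43.37% × 2000 = 867.4 lb
  ZnO: 17.34% × 2000 = 346.8 lb
  Li2O: 6.936% × 2000 = 138.7 lb
Sums-versus-targets review per the reported batch figures, against the basis in use (each sum matches its target mass within answer rounding):
  Al2O3: 271.2·0.6540 + 933.0·0.1621 = 328.6 lb (target 328.6 lb)
  BaO: 40.03·0.7740 = 30.98 lb (target 30.98 lb)
  ZrO2: 424.8·0.6765 = 287.4 lb (target 287.4 lb)
  SiO2: 424.8·0.3225 + 933.0·0.7828 = 867.4 lb (target 867.4 lb)
  ZnO: 347.5·0.9980 = 346.8 lb (target 346.8 lb)
  Li2O: 933.0·0.04510 + 239.5·0.4035 = 138.7 lb (target 138.7 lb)
Auditing the glass mass value: total charge less LOI = 2000 lb (per-oxide target masses sum to 2000 lb; basis as stated: 2000 lb — a pure rounding effect).
Summing the batch: Σ batch = 2256 lb; LOI loss = Σ batch·LOI = 256.2 lb; as yield: glass ÷ batch → 88.64%.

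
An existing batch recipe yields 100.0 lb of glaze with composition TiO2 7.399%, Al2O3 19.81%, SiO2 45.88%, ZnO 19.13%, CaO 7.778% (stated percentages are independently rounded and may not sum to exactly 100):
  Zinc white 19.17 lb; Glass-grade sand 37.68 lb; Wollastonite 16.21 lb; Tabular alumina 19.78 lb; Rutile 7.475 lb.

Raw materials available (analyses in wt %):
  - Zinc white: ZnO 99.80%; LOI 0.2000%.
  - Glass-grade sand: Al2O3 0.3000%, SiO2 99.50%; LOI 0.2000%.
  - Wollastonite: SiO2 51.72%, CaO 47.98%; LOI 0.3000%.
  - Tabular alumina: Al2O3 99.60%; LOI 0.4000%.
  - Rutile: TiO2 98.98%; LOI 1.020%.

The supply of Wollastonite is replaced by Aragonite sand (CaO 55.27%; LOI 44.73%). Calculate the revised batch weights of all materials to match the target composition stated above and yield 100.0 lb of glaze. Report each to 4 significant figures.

Mid-chain values are printed (rounded to four significant figures) as written; full precision is held through every step; each reported figure is rounded once only — all derived quantities, including glass mass, ignition loss, the five compositions, the totals, the yield, are recomputed starting from the weights on 100.0 lb of glass in exact precision, exactly as printed in the question or the answer.
Per-oxide target masses for 100.0 lb glaze:
  TiO2: 7.399% × 100.0 = 7.399 lb
  Al2O3: 19.81% × 100.0 = 19.81 lb
  SiO2: 45.88% × 100.0 = 45.88 lb
  ZnO: 19.13% × 100.0 = 19.13 lb
  CaO: 7.778% × 100.0 = 7.778 lb
Oxide-by-oxide audit given the weights on record, per the basis as stated (sums match the target masses inside rounding margins):
  TiO2: 7.475·0.9898 = 7.399 lb (target 7.399 lb)
  Al2O3: 46.11·0.003000 + 19.75·0.9960 = 19.81 lb (target 19.81 lb)
  SiO2: 46.11·0.9950 = 45.88 lb (target 45.88 lb)
  ZnO: 19.17·0.9980 = 19.13 lb (target 19.13 lb)
  CaO: 14.07·0.5527 = 7.776 lb (target 7.778 lb)
The glass-mass cross-check: the batch minus its LOI: 100.0 lb (the targets, summed, come to 100.0 lb; the stated basis being 100.0 lb — a pure rounding effect).
Whole-batch sum: Σ batch = 106.6 lb; loss to ignition Σ batch·LOI = 6.579 lb; yield = glass ÷ total batch = 93.83%.

Revised batch per 100.0 lb glaze:
  Zinc white: 19.17 lb
  Glass-grade sand: 46.11 lb
  Aragonite sand: 14.07 lb
  Tabular alumina: 19.75 lb
  Rutile: 7.475 lb
Total batch = 106.6 lb; LOI loss = 6.579 lb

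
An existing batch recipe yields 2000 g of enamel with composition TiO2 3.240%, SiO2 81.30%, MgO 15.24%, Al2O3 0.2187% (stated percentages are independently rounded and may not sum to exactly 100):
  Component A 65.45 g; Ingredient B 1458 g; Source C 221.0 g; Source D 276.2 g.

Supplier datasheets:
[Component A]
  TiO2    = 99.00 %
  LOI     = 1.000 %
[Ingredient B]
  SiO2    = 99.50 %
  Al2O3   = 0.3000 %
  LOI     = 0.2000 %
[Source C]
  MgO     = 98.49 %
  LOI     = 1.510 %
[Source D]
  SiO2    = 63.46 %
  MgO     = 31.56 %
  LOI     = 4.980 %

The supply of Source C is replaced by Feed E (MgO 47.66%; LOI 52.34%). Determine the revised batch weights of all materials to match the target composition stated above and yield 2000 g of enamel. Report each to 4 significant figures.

Working values are printed, rounded to four significant figures, on the page — all arithmetic runs at full precision through every step. Each reported result receives exactly one rounding; derived quantities, including totals, the yield, the four compositions, net glass mass, LOI, are computed starting from the weights per 2000 g of glass in full float precision as set out in problem or answer.
Target oxide masses per 2000 g enamel:
  TiO2: 3.240% × 2000 = 64.80 g
  SiO2: 81.30% × 2000 = 1626 g
  MgO: 15.24% × 2000 = 304.8 g
  Al2O3: 0.2187% × 2000 = 4.374 g
Oxide-by-oxide audit from the weights as reported, relative to the basis at hand (delivered sums recover each target up to rounding of the answer):
  TiO2: 65.45·0.9900 = 64.80 g (target 64.80 g)
  SiO2: 1458·0.9950 + 276.2·0.6346 = 1626 g (target 1626 g)
  MgO: 456.6·0.4766 + 276.2·0.3156 = 304.8 g (target 304.8 g)
  Al2O3: 1458·0.003000 = 4.374 g (target 4.374 g)
Auditing the glass mass value: net batch after ignition = 2000 g (targets for the oxides total 2000 g; the stated basis being 2000 g — any gap is answer rounding).
Whole-batch sum: Σ batch = 2256 g; the LOI term Σ batch·LOI equals 256.3 g; yield, glass over the total, = 88.64%.

Revised batch per 2000 g enamel:
  Component A: 65.45 g
  Ingredient B: 1458 g
  Feed E: 456.6 g
  Source D: 276.2 g
Total batch = 2256 g; LOI loss = 256.3 g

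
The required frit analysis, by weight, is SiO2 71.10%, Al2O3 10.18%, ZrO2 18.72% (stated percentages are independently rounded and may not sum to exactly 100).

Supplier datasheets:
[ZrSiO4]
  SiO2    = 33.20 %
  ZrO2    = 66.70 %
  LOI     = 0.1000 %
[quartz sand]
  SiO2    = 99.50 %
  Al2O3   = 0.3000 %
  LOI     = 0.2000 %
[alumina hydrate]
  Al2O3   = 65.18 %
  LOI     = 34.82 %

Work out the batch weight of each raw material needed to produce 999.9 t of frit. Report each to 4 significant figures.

Rounding to 4 significant figures governs every intermediate as printed; all internal work holds exact precision at every stage; every reported figure includes exactly one rounding — derived quantities are rebuilt in full precision (the totals, the yield, three oxide percentages, net glass mass, LOI) from the batch weights at 999.9 t of glass, precisely as stated by either problem or answer.
The oxide mass targets at 999.9 t frit:
  SiO2: 71.10% × 999.9 = 710.9 t
  Al2O3: 10.18% × 999.9 = 101.8 t
  ZrO2: 18.72% × 999.9 = 187.2 t
A balance pass over the oxides, per the reported batch figures, relative to the basis at hand (sum by sum, the targets are met within answer rounding):
  SiO2: 280.6·0.3320 + 620.9·0.9950 = 711.0 t (target 710.9 t)
  Al2O3: 620.9·0.003000 + 153.3·0.6518 = 101.8 t (target 101.8 t)
  ZrO2: 280.6·0.6670 = 187.2 t (target 187.2 t)
Glass-mass sanity pass: total batch − LOI = 999.9 t (the targets, summed, come to 999.9 t; the stated basis being 999.9 t — any gap is answer rounding).
Total batch = Σ batch = 1055 t; Σ batch·LOI gives LOI loss = 54.90 t; as yield: glass ÷ batch → 94.80%.

Batch per 999.9 t frit:
  ZrSiO4: 280.6 t
  quartz sand: 620.9 t
  alumina hydrate: 153.3 t
Total batch = 1055 t; LOI loss = 54.90 t; yield = 94.80%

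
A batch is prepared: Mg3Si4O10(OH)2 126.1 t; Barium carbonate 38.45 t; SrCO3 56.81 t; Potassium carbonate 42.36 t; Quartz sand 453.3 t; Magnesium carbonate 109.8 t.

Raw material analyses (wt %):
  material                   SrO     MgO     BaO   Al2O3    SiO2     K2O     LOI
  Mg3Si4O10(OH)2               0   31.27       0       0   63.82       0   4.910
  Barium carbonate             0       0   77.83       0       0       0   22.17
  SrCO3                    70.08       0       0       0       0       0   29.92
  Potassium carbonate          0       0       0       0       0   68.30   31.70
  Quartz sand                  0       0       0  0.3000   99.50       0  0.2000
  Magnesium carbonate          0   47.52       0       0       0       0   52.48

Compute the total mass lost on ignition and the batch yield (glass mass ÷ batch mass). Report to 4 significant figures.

The intermediate values appear with 4-significant-digit rounding alongside each step; full float precision is held in all steps; each reported figure is rounded exactly once. All derived quantities are recomputed using the weight values at 723.1 t of glass in full float precision (glass mass, the yield, the six compositions, LOI, the totals) precisely as stated by the problem or the answer.
Per-material ignition loss:
  Mg3Si4O10(OH)2: 126.1 × 0.04910 = 6.192 t
  Barium carbonate: 38.45 × 0.2217 = 8.524 t
  SrCO3: 56.81 × 0.2992 = 17.00 t
  Potassium carbonate: 42.36 × 0.3170 = 13.43 t
  Quartz sand: 453.3 × 0.002000 = 0.9066 t
  Magnesium carbonate: 109.8 × 0.5248 = 57.62 t
Total LOI = 103.7 t
Glass = batch − LOI = 826.8 − 103.7 = 723.1 t

LOI loss = 103.7 t; glass = 723.1 t; yield = 87.46%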